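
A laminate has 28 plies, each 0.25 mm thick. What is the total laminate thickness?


h = n * t_ply = 28 * 0.25 = 7.0 mm

7.0 mm


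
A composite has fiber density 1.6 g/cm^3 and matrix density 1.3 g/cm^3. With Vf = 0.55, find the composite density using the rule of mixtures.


rho_c = rho_f*Vf + rho_m*(1-Vf) = 1.6*0.55 + 1.3*0.45 = 1.465 g/cm^3

1.465 g/cm^3


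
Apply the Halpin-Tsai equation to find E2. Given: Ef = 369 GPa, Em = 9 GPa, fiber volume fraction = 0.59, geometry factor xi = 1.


eta = (Ef/Em - 1)/(Ef/Em + xi) = (41.0 - 1)/(41.0 + 1) = 0.9524
E2 = Em*(1+xi*eta*Vf)/(1-eta*Vf) = 32.09 GPa

32.09 GPa


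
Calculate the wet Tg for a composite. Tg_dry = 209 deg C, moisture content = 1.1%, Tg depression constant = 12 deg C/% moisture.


Tg_wet = Tg_dry - k*moisture = 209 - 12*1.1 = 195.8 deg C

195.8 deg C


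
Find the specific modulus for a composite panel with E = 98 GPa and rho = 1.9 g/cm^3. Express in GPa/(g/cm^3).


Specific stiffness = E/rho = 98/1.9 = 51.6 GPa/(g/cm^3)

51.6 GPa/(g/cm^3)


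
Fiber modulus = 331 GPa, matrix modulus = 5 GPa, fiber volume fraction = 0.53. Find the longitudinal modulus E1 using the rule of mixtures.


E1 = Ef*Vf + Em*(1-Vf) = 331*0.53 + 5*0.47 = 177.78 GPa

177.78 GPa


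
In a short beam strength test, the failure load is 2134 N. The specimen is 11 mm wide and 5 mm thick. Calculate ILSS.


ILSS = 3F/(4bh) = 3*2134/(4*11*5) = 29.1 MPa

29.1 MPa


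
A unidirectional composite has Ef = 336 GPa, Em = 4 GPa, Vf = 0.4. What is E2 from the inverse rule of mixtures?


1/E2 = Vf/Ef + (1-Vf)/Em = 0.4/336 + 0.6/4
E2 = 6.61 GPa

6.61 GPa


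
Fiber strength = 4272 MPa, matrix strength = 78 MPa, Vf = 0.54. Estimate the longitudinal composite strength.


sigma_1 = sigma_f*Vf + sigma_m*(1-Vf) = 4272*0.54 + 78*0.46 = 2342.8 MPa

2342.8 MPa


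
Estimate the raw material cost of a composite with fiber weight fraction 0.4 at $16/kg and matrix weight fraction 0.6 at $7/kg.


Cost = cost_f*Wf + cost_m*Wm = 16*0.4 + 7*0.6 = $10.6/kg

$10.6/kg


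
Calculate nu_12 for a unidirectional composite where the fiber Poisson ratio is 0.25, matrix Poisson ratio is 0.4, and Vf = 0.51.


nu_12 = nu_f*Vf + nu_m*(1-Vf) = 0.25*0.51 + 0.4*0.49 = 0.3235

0.3235


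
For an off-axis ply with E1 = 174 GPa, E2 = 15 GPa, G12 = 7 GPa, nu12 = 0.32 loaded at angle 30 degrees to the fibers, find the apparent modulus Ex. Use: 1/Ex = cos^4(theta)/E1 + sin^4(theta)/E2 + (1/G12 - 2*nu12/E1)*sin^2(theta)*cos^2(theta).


cos^4(30) = 0.5625, sin^4(30) = 0.0625, sin^2(30)*cos^2(30) = 0.1875
1/G12 - 2*nu12/E1 = 1/7 - 2*0.32/174 = 0.139179 GPa^-1
1/Ex = 0.5625/174 + 0.0625/15 + 0.139179*0.1875 = 0.0334955 GPa^-1
Ex = 29.85 GPa

29.85 GPa


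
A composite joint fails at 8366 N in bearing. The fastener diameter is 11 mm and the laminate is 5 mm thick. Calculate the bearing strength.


sigma_br = F/(d*h) = 8366/(11*5) = 152.1 MPa

152.1 MPa


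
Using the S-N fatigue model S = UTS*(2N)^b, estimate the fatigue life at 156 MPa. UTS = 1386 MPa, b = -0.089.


N = 0.5 * (S/UTS)^(1/b) = 0.5 * (156/1386)^(1/-0.089) = 2.2795e+10 cycles

2.2795e+10 cycles


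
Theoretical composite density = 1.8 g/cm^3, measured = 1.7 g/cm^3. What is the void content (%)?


Void% = (rho_theo - rho_actual)/rho_theo * 100 = (1.8 - 1.7)/1.8 * 100 = 5.56%

5.56%


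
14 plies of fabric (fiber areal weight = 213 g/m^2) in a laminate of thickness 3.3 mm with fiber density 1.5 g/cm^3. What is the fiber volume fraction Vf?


Vf = n * FAW / (rho_f * h * 1000) = 14 * 213 / (1.5 * 3.3 * 1000) = 0.6024

0.6024


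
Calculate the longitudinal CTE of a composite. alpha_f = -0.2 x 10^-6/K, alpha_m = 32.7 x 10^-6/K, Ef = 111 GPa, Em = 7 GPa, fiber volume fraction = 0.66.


E1 = Ef*Vf + Em*(1-Vf) = 75.64
alpha_1 = (alpha_f*Ef*Vf + alpha_m*Em*(1-Vf))/E1 = 0.84 x 10^-6/K

0.84 x 10^-6/K


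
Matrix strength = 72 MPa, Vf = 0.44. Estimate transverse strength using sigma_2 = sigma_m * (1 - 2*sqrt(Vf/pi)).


factor = 1 - 2*sqrt(0.44/pi) = 0.2515
sigma_2 = 72 * 0.2515 = 18.11 MPa

18.11 MPa


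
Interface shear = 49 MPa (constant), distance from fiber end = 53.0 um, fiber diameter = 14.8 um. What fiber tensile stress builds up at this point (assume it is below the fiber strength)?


Force balance: sigma_f * (pi*d^2/4) = tau * (pi*d) * x  ->  sigma_f = 4 * tau * x / d
sigma_f = 4 * 49 * 53.0 / 14.8 = 701.9 MPa

701.9 MPa


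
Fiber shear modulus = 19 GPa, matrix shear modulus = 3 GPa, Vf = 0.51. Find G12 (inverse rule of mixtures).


1/G12 = Vf/Gf + (1-Vf)/Gm = 0.51/19 + 0.49/3
G12 = 5.26 GPa

5.26 GPa


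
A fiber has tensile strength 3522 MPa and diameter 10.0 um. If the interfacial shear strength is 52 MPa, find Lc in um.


Lc = sigma_f * d / (2 * tau_i) = 3522 * 10.0 / (2 * 52) = 338.7 um

338.7 um


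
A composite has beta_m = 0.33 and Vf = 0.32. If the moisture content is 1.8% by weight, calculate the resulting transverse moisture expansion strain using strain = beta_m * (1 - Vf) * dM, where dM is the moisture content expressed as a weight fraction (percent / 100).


dM = 1.8/100 = 0.018
strain = beta_m * (1-Vf) * dM = 0.33 * 0.68 * 0.018 = 0.0040392

0.0040392


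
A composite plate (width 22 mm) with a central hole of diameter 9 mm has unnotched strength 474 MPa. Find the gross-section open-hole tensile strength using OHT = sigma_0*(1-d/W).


OHT = sigma_0*(1-d/W) = 474*(1-9/22) = 280.1 MPa

280.1 MPa


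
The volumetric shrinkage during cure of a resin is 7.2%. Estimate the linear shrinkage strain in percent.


Linear shrinkage ≈ vol_shrink/3 = 7.2/3 = 2.4%

2.4%


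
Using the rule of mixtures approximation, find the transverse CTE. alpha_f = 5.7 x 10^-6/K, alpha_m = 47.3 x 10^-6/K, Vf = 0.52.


alpha_2 = alpha_f*Vf + alpha_m*(1-Vf) = 5.7*0.52 + 47.3*0.48 = 25.7 x 10^-6/K

25.7 x 10^-6/K


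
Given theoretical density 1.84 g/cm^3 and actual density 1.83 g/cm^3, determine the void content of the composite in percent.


Void% = (rho_theo - rho_actual)/rho_theo * 100 = (1.84 - 1.83)/1.84 * 100 = 0.54%

0.54%


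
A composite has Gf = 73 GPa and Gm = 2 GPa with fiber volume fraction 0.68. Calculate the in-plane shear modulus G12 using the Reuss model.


1/G12 = Vf/Gf + (1-Vf)/Gm = 0.68/73 + 0.32/2
G12 = 5.91 GPa

5.91 GPa


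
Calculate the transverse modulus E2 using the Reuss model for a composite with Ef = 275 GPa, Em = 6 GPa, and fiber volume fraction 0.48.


1/E2 = Vf/Ef + (1-Vf)/Em = 0.48/275 + 0.52/6
E2 = 11.31 GPa

11.31 GPa


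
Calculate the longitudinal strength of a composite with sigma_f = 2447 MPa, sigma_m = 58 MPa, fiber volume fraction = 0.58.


sigma_1 = sigma_f*Vf + sigma_m*(1-Vf) = 2447*0.58 + 58*0.42 = 1443.6 MPa

1443.6 MPa


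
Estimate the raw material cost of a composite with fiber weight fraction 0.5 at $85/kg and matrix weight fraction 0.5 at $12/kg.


Cost = cost_f*Wf + cost_m*Wm = 85*0.5 + 12*0.5 = $48.5/kg

$48.5/kg


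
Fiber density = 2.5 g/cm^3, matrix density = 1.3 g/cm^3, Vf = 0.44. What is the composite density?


rho_c = rho_f*Vf + rho_m*(1-Vf) = 2.5*0.44 + 1.3*0.56 = 1.828 g/cm^3

1.828 g/cm^3


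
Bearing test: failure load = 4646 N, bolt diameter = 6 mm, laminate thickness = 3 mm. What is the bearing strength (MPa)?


sigma_br = F/(d*h) = 4646/(6*3) = 258.1 MPa

258.1 MPa


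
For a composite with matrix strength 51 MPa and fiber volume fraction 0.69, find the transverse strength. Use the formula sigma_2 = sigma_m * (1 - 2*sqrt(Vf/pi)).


factor = 1 - 2*sqrt(0.69/pi) = 0.0627
sigma_2 = 51 * 0.0627 = 3.2 MPa

3.2 MPa


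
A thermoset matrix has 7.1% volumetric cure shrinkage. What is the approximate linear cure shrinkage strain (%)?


Linear shrinkage ≈ vol_shrink/3 = 7.1/3 = 2.367%

2.367%


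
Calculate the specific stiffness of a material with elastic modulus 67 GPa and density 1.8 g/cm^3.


Specific stiffness = E/rho = 67/1.8 = 37.2 GPa/(g/cm^3)

37.2 GPa/(g/cm^3)


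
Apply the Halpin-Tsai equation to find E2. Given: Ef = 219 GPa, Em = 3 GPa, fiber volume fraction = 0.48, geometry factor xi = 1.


eta = (Ef/Em - 1)/(Ef/Em + xi) = (73.0 - 1)/(73.0 + 1) = 0.973
E2 = Em*(1+xi*eta*Vf)/(1-eta*Vf) = 8.26 GPa

8.26 GPa


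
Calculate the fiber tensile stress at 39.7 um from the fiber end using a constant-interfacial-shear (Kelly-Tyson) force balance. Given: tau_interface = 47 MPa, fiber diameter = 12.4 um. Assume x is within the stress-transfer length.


Force balance: sigma_f * (pi*d^2/4) = tau * (pi*d) * x  ->  sigma_f = 4 * tau * x / d
sigma_f = 4 * 47 * 39.7 / 12.4 = 601.9 MPa

601.9 MPa


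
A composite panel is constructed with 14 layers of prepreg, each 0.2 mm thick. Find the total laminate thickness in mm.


h = n * t_ply = 14 * 0.2 = 2.8 mm

2.8 mm


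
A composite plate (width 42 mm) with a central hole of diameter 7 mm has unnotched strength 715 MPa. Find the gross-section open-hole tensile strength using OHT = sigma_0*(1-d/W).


OHT = sigma_0*(1-d/W) = 715*(1-7/42) = 595.8 MPa

595.8 MPa


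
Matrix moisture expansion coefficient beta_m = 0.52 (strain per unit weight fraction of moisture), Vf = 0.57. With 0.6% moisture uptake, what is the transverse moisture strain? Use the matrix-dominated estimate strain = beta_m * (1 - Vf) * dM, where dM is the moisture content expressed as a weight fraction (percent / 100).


dM = 0.6/100 = 0.006
strain = beta_m * (1-Vf) * dM = 0.52 * 0.43 * 0.006 = 0.0013416

0.0013416


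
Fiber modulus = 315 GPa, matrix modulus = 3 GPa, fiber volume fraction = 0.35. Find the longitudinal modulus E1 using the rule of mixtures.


E1 = Ef*Vf + Em*(1-Vf) = 315*0.35 + 3*0.65 = 112.2 GPa

112.2 GPa


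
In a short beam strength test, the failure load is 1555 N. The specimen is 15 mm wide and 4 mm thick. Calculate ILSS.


ILSS = 3F/(4bh) = 3*1555/(4*15*4) = 19.44 MPa

19.44 MPa


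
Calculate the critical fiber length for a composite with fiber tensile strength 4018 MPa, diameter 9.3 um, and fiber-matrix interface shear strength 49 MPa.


Lc = sigma_f * d / (2 * tau_i) = 4018 * 9.3 / (2 * 49) = 381.3 um

381.3 um


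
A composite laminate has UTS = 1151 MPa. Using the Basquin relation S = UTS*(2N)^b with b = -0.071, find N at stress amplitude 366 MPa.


N = 0.5 * (S/UTS)^(1/b) = 0.5 * (366/1151)^(1/-0.071) = 5.0973e+06 cycles

5.0973e+06 cycles


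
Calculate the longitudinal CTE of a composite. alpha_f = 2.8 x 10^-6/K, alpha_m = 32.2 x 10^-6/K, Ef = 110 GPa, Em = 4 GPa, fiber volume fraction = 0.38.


E1 = Ef*Vf + Em*(1-Vf) = 44.28
alpha_1 = (alpha_f*Ef*Vf + alpha_m*Em*(1-Vf))/E1 = 4.45 x 10^-6/K

4.45 x 10^-6/K


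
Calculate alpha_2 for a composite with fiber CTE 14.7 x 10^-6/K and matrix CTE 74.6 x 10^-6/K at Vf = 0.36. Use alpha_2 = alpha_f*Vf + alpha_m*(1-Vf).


alpha_2 = alpha_f*Vf + alpha_m*(1-Vf) = 14.7*0.36 + 74.6*0.64 = 53.0 x 10^-6/K

53.0 x 10^-6/K


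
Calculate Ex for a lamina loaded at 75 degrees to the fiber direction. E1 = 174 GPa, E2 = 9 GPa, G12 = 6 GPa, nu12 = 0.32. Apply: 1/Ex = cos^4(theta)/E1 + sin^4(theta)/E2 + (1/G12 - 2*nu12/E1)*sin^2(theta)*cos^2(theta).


cos^4(75) = 0.004487, sin^4(75) = 0.870513, sin^2(75)*cos^2(75) = 0.0625
1/G12 - 2*nu12/E1 = 1/6 - 2*0.32/174 = 0.162989 GPa^-1
1/Ex = 0.004487/174 + 0.870513/9 + 0.162989*0.0625 = 0.1069362 GPa^-1
Ex = 9.35 GPa

9.35 GPa


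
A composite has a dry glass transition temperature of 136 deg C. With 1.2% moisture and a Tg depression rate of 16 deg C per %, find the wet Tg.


Tg_wet = Tg_dry - k*moisture = 136 - 16*1.2 = 116.8 deg C

116.8 deg C


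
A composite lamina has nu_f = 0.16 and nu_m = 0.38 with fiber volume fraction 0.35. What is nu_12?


nu_12 = nu_f*Vf + nu_m*(1-Vf) = 0.16*0.35 + 0.38*0.65 = 0.303

0.303


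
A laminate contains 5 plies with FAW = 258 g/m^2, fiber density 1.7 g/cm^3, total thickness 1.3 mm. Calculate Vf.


Vf = n * FAW / (rho_f * h * 1000) = 5 * 258 / (1.7 * 1.3 * 1000) = 0.5837

0.5837


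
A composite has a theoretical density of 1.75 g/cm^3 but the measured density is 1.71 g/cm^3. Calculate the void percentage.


Void% = (rho_theo - rho_actual)/rho_theo * 100 = (1.75 - 1.71)/1.75 * 100 = 2.29%

2.29%


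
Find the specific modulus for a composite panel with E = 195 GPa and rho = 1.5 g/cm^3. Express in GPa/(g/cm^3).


Specific stiffness = E/rho = 195/1.5 = 130.0 GPa/(g/cm^3)

130.0 GPa/(g/cm^3)


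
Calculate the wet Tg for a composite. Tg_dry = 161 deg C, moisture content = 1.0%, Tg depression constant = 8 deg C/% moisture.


Tg_wet = Tg_dry - k*moisture = 161 - 8*1.0 = 153.0 deg C

153.0 deg C


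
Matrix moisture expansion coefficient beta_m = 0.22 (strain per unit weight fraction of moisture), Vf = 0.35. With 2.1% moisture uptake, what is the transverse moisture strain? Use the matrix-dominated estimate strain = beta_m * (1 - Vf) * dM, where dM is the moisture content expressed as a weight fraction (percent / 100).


dM = 2.1/100 = 0.021
strain = beta_m * (1-Vf) * dM = 0.22 * 0.65 * 0.021 = 0.003003

0.003003


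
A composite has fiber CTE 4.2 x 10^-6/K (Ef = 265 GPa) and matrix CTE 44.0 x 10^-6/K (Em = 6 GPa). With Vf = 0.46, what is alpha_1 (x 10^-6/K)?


E1 = Ef*Vf + Em*(1-Vf) = 125.14
alpha_1 = (alpha_f*Ef*Vf + alpha_m*Em*(1-Vf))/E1 = 5.23 x 10^-6/K

5.23 x 10^-6/K


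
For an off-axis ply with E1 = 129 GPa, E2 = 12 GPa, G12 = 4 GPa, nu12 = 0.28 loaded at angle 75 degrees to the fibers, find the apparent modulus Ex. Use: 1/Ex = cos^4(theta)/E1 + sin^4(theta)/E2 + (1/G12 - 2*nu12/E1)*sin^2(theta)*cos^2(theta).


cos^4(75) = 0.004487, sin^4(75) = 0.870513, sin^2(75)*cos^2(75) = 0.0625
1/G12 - 2*nu12/E1 = 1/4 - 2*0.28/129 = 0.245659 GPa^-1
1/Ex = 0.004487/129 + 0.870513/12 + 0.245659*0.0625 = 0.0879312 GPa^-1
Ex = 11.37 GPa

11.37 GPa


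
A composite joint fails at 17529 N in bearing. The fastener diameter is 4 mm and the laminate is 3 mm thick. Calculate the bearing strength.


sigma_br = F/(d*h) = 17529/(4*3) = 1460.8 MPa

1460.8 MPa


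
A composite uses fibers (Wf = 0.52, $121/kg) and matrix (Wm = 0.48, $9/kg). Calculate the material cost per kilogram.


Cost = cost_f*Wf + cost_m*Wm = 121*0.52 + 9*0.48 = $67.24/kg

$67.24/kg


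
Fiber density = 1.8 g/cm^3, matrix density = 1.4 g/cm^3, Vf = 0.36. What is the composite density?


rho_c = rho_f*Vf + rho_m*(1-Vf) = 1.8*0.36 + 1.4*0.64 = 1.544 g/cm^3

1.544 g/cm^3


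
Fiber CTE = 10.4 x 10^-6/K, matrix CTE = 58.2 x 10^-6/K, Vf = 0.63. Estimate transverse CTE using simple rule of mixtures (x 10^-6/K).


alpha_2 = alpha_f*Vf + alpha_m*(1-Vf) = 10.4*0.63 + 58.2*0.37 = 28.1 x 10^-6/K

28.1 x 10^-6/K


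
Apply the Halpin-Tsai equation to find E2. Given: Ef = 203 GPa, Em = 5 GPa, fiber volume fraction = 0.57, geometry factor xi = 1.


eta = (Ef/Em - 1)/(Ef/Em + xi) = (40.6 - 1)/(40.6 + 1) = 0.9519
E2 = Em*(1+xi*eta*Vf)/(1-eta*Vf) = 16.86 GPa

16.86 GPa


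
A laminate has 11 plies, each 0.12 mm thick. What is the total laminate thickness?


h = n * t_ply = 11 * 0.12 = 1.32 mm

1.32 mm


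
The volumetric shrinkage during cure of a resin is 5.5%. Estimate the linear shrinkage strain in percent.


Linear shrinkage ≈ vol_shrink/3 = 5.5/3 = 1.833%

1.833%


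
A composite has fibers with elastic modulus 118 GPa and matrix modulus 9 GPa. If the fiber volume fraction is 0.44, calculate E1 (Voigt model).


E1 = Ef*Vf + Em*(1-Vf) = 118*0.44 + 9*0.56 = 56.96 GPa

56.96 GPa


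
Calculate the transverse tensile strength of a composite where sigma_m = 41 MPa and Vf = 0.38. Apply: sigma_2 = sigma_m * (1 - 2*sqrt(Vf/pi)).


factor = 1 - 2*sqrt(0.38/pi) = 0.3044
sigma_2 = 41 * 0.3044 = 12.48 MPa

12.48 MPa


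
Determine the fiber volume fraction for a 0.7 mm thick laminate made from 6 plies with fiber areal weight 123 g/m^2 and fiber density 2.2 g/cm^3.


Vf = n * FAW / (rho_f * h * 1000) = 6 * 123 / (2.2 * 0.7 * 1000) = 0.4792

0.4792


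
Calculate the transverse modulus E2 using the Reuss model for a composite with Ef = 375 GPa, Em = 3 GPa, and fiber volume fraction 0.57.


1/E2 = Vf/Ef + (1-Vf)/Em = 0.57/375 + 0.43/3
E2 = 6.9 GPa

6.9 GPa


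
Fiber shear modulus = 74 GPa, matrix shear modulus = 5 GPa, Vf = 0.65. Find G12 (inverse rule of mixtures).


1/G12 = Vf/Gf + (1-Vf)/Gm = 0.65/74 + 0.35/5
G12 = 12.69 GPa

12.69 GPa


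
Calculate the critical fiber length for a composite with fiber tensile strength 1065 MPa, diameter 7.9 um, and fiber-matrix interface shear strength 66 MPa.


Lc = sigma_f * d / (2 * tau_i) = 1065 * 7.9 / (2 * 66) = 63.7 um

63.7 um


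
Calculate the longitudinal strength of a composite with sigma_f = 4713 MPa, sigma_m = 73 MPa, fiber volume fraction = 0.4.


sigma_1 = sigma_f*Vf + sigma_m*(1-Vf) = 4713*0.4 + 73*0.6 = 1929.0 MPa

1929.0 MPa


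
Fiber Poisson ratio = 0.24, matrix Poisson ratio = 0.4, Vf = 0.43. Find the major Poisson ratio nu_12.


nu_12 = nu_f*Vf + nu_m*(1-Vf) = 0.24*0.43 + 0.4*0.57 = 0.3312

0.3312


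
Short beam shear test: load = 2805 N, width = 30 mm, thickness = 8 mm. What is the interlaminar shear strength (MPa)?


ILSS = 3F/(4bh) = 3*2805/(4*30*8) = 8.77 MPa

8.77 MPa


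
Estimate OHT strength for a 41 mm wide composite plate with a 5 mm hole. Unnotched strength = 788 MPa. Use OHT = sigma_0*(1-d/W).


OHT = sigma_0*(1-d/W) = 788*(1-5/41) = 691.9 MPa

691.9 MPa


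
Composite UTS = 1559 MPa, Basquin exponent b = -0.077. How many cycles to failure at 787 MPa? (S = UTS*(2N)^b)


N = 0.5 * (S/UTS)^(1/b) = 0.5 * (787/1559)^(1/-0.077) = 3584.6149 cycles

3584.6149 cycles


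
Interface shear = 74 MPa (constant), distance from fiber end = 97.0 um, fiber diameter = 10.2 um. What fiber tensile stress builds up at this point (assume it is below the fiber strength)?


Force balance: sigma_f * (pi*d^2/4) = tau * (pi*d) * x  ->  sigma_f = 4 * tau * x / d
sigma_f = 4 * 74 * 97.0 / 10.2 = 2814.9 MPa

2814.9 MPa


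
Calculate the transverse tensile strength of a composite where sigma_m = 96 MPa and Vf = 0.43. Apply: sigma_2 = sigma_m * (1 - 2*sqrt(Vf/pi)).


factor = 1 - 2*sqrt(0.43/pi) = 0.2601
sigma_2 = 96 * 0.2601 = 24.97 MPa

24.97 MPa


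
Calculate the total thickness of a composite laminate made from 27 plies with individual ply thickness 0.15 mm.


h = n * t_ply = 27 * 0.15 = 4.05 mm

4.05 mm


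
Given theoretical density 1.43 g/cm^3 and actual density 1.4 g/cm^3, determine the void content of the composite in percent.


Void% = (rho_theo - rho_actual)/rho_theo * 100 = (1.43 - 1.4)/1.43 * 100 = 2.1%

2.1%


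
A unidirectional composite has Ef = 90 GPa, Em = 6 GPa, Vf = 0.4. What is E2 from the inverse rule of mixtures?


1/E2 = Vf/Ef + (1-Vf)/Em = 0.4/90 + 0.6/6
E2 = 9.57 GPa

9.57 GPa


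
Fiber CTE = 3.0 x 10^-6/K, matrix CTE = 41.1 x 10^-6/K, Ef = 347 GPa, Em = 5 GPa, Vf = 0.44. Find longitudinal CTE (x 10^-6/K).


E1 = Ef*Vf + Em*(1-Vf) = 155.48
alpha_1 = (alpha_f*Ef*Vf + alpha_m*Em*(1-Vf))/E1 = 3.69 x 10^-6/K

3.69 x 10^-6/K


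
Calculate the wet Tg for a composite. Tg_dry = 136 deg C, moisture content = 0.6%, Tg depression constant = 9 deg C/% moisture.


Tg_wet = Tg_dry - k*moisture = 136 - 9*0.6 = 130.6 deg C

130.6 deg C


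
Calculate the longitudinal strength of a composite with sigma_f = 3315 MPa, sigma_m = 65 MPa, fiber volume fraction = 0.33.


sigma_1 = sigma_f*Vf + sigma_m*(1-Vf) = 3315*0.33 + 65*0.67 = 1137.5 MPa

1137.5 MPa


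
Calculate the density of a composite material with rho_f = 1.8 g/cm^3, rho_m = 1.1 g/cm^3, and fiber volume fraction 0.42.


rho_c = rho_f*Vf + rho_m*(1-Vf) = 1.8*0.42 + 1.1*0.58 = 1.394 g/cm^3

1.394 g/cm^3


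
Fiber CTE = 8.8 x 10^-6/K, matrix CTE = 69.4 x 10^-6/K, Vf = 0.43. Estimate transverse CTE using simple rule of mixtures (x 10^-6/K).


alpha_2 = alpha_f*Vf + alpha_m*(1-Vf) = 8.8*0.43 + 69.4*0.57 = 43.3 x 10^-6/K

43.3 x 10^-6/K


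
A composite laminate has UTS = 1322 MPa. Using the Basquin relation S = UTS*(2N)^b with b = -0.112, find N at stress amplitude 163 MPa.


N = 0.5 * (S/UTS)^(1/b) = 0.5 * (163/1322)^(1/-0.112) = 6.5378e+07 cycles

6.5378e+07 cycles


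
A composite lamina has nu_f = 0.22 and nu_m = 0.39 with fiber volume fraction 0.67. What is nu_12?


nu_12 = nu_f*Vf + nu_m*(1-Vf) = 0.22*0.67 + 0.39*0.33 = 0.2761

0.2761


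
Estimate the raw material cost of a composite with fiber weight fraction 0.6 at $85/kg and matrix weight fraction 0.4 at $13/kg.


Cost = cost_f*Wf + cost_m*Wm = 85*0.6 + 13*0.4 = $56.2/kg

$56.2/kg


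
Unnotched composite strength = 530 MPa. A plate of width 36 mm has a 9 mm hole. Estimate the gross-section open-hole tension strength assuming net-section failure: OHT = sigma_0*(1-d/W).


OHT = sigma_0*(1-d/W) = 530*(1-9/36) = 397.5 MPa

397.5 MPa


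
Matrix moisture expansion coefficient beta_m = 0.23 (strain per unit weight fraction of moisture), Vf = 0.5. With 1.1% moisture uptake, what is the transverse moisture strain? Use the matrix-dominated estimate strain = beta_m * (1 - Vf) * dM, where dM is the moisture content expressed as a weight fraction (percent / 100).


dM = 1.1/100 = 0.011
strain = beta_m * (1-Vf) * dM = 0.23 * 0.5 * 0.011 = 0.001265

0.001265


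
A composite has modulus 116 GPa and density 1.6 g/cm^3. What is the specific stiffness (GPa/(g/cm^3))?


Specific stiffness = E/rho = 116/1.6 = 72.5 GPa/(g/cm^3)

72.5 GPa/(g/cm^3)


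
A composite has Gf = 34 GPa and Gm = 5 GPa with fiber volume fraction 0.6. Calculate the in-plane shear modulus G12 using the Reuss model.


1/G12 = Vf/Gf + (1-Vf)/Gm = 0.6/34 + 0.4/5
G12 = 10.24 GPa

10.24 GPa


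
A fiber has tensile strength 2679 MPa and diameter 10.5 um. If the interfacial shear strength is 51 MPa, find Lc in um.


Lc = sigma_f * d / (2 * tau_i) = 2679 * 10.5 / (2 * 51) = 275.8 um

275.8 um


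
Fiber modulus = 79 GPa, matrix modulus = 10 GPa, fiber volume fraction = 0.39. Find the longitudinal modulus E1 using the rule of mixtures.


E1 = Ef*Vf + Em*(1-Vf) = 79*0.39 + 10*0.61 = 36.91 GPa

36.91 GPa


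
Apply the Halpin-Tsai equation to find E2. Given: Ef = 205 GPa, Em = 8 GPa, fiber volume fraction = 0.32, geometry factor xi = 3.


eta = (Ef/Em - 1)/(Ef/Em + xi) = (25.625 - 1)/(25.625 + 3) = 0.8603
E2 = Em*(1+xi*eta*Vf)/(1-eta*Vf) = 20.16 GPa

20.16 GPa


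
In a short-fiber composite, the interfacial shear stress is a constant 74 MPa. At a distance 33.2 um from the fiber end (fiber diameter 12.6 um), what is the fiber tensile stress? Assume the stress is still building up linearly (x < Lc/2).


Force balance: sigma_f * (pi*d^2/4) = tau * (pi*d) * x  ->  sigma_f = 4 * tau * x / d
sigma_f = 4 * 74 * 33.2 / 12.6 = 779.9 MPa

779.9 MPa


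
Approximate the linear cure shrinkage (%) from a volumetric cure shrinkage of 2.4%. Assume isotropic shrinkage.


Linear shrinkage ≈ vol_shrink/3 = 2.4/3 = 0.8%

0.8%


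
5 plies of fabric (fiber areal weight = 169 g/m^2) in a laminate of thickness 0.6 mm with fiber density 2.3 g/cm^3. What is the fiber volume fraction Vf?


Vf = n * FAW / (rho_f * h * 1000) = 5 * 169 / (2.3 * 0.6 * 1000) = 0.6123

0.6123


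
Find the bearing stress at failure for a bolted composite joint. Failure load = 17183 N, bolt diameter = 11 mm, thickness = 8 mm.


sigma_br = F/(d*h) = 17183/(11*8) = 195.3 MPa

195.3 MPa


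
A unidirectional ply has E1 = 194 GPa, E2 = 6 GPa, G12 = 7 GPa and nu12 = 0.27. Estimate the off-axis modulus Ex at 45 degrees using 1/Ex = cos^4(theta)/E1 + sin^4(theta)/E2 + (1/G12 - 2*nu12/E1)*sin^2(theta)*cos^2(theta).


cos^4(45) = 0.25, sin^4(45) = 0.25, sin^2(45)*cos^2(45) = 0.25
1/G12 - 2*nu12/E1 = 1/7 - 2*0.27/194 = 0.140074 GPa^-1
1/Ex = 0.25/194 + 0.25/6 + 0.140074*0.25 = 0.0779737 GPa^-1
Ex = 12.82 GPa

12.82 GPa


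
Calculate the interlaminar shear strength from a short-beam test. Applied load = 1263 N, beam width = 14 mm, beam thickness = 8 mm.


ILSS = 3F/(4bh) = 3*1263/(4*14*8) = 8.46 MPa

8.46 MPa


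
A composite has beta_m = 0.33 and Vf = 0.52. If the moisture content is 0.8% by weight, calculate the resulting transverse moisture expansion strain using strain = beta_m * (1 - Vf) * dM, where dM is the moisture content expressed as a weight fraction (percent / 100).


dM = 0.8/100 = 0.008
strain = beta_m * (1-Vf) * dM = 0.33 * 0.48 * 0.008 = 0.0012672

0.0012672


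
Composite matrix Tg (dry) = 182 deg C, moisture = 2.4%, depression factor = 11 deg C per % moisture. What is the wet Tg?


Tg_wet = Tg_dry - k*moisture = 182 - 11*2.4 = 155.6 deg C

155.6 deg C


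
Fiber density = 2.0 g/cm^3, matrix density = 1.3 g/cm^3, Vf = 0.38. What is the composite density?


rho_c = rho_f*Vf + rho_m*(1-Vf) = 2.0*0.38 + 1.3*0.62 = 1.566 g/cm^3

1.566 g/cm^3


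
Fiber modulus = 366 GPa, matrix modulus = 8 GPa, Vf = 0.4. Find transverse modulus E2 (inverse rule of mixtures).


1/E2 = Vf/Ef + (1-Vf)/Em = 0.4/366 + 0.6/8
E2 = 13.14 GPa

13.14 GPa


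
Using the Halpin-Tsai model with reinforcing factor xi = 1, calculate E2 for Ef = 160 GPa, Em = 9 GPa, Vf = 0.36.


eta = (Ef/Em - 1)/(Ef/Em + xi) = (17.7778 - 1)/(17.7778 + 1) = 0.8935
E2 = Em*(1+xi*eta*Vf)/(1-eta*Vf) = 17.54 GPa

17.54 GPa


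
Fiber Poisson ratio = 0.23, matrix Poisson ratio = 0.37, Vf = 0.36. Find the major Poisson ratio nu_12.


nu_12 = nu_f*Vf + nu_m*(1-Vf) = 0.23*0.36 + 0.37*0.64 = 0.3196

0.3196


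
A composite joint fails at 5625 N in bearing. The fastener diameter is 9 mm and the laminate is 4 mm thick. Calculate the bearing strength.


sigma_br = F/(d*h) = 5625/(9*4) = 156.3 MPa

156.3 MPa


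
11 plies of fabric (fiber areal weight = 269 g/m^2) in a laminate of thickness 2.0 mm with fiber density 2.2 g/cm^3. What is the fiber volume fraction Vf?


Vf = n * FAW / (rho_f * h * 1000) = 11 * 269 / (2.2 * 2.0 * 1000) = 0.6725

0.6725


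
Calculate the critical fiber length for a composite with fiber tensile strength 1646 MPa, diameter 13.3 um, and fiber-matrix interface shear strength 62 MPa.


Lc = sigma_f * d / (2 * tau_i) = 1646 * 13.3 / (2 * 62) = 176.5 um

176.5 um


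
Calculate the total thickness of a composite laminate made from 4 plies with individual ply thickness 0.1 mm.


h = n * t_ply = 4 * 0.1 = 0.4 mm

0.4 mm


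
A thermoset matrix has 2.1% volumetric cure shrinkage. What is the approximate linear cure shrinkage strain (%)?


Linear shrinkage ≈ vol_shrink/3 = 2.1/3 = 0.7%

0.7%


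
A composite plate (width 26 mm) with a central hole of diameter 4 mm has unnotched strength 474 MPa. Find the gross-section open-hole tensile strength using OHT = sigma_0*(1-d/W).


OHT = sigma_0*(1-d/W) = 474*(1-4/26) = 401.1 MPa

401.1 MPa


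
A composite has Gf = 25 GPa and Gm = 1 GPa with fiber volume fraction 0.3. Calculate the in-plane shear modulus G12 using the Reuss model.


1/G12 = Vf/Gf + (1-Vf)/Gm = 0.3/25 + 0.7/1
G12 = 1.4 GPa

1.4 GPa


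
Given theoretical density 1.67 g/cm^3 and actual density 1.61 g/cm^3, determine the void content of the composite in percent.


Void% = (rho_theo - rho_actual)/rho_theo * 100 = (1.67 - 1.61)/1.67 * 100 = 3.59%

3.59%


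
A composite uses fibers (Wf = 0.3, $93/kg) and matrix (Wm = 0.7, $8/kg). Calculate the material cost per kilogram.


Cost = cost_f*Wf + cost_m*Wm = 93*0.3 + 8*0.7 = $33.5/kg

$33.5/kg


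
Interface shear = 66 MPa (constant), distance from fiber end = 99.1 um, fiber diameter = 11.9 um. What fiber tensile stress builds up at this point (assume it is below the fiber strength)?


Force balance: sigma_f * (pi*d^2/4) = tau * (pi*d) * x  ->  sigma_f = 4 * tau * x / d
sigma_f = 4 * 66 * 99.1 / 11.9 = 2198.5 MPa

2198.5 MPa


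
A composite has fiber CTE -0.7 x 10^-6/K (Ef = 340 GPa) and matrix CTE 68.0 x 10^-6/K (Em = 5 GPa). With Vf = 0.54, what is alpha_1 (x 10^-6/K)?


E1 = Ef*Vf + Em*(1-Vf) = 185.9
alpha_1 = (alpha_f*Ef*Vf + alpha_m*Em*(1-Vf))/E1 = 0.15 x 10^-6/K

0.15 x 10^-6/K


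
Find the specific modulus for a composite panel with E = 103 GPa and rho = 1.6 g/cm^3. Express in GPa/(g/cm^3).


Specific stiffness = E/rho = 103/1.6 = 64.4 GPa/(g/cm^3)

64.4 GPa/(g/cm^3)


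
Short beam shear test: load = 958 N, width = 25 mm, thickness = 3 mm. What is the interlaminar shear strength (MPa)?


ILSS = 3F/(4bh) = 3*958/(4*25*3) = 9.58 MPa

9.58 MPa


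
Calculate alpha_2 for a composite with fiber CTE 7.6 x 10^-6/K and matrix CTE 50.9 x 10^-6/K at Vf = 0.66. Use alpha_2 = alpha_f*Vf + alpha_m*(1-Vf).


alpha_2 = alpha_f*Vf + alpha_m*(1-Vf) = 7.6*0.66 + 50.9*0.34 = 22.3 x 10^-6/K

22.3 x 10^-6/K


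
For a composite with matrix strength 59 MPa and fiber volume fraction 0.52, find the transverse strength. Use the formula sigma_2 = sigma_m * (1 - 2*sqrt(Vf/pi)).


factor = 1 - 2*sqrt(0.52/pi) = 0.1863
sigma_2 = 59 * 0.1863 = 10.99 MPa

10.99 MPa


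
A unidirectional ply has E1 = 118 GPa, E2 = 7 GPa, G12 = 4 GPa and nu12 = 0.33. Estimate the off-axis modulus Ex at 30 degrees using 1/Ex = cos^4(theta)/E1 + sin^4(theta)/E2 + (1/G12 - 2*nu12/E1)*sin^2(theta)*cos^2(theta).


cos^4(30) = 0.5625, sin^4(30) = 0.0625, sin^2(30)*cos^2(30) = 0.1875
1/G12 - 2*nu12/E1 = 1/4 - 2*0.33/118 = 0.244407 GPa^-1
1/Ex = 0.5625/118 + 0.0625/7 + 0.244407*0.1875 = 0.0595218 GPa^-1
Ex = 16.8 GPa

16.8 GPa


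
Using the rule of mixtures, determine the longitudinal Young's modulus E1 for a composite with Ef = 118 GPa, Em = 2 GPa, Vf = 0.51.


E1 = Ef*Vf + Em*(1-Vf) = 118*0.51 + 2*0.49 = 61.16 GPa

61.16 GPa


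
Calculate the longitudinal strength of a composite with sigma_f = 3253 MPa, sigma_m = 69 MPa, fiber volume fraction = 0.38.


sigma_1 = sigma_f*Vf + sigma_m*(1-Vf) = 3253*0.38 + 69*0.62 = 1278.9 MPa

1278.9 MPa


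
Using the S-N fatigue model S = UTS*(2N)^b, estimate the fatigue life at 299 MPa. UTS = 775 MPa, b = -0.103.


N = 0.5 * (S/UTS)^(1/b) = 0.5 * (299/775)^(1/-0.103) = 5185.6146 cycles

5185.6146 cycles


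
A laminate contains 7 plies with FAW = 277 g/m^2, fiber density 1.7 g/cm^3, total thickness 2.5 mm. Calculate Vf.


Vf = n * FAW / (rho_f * h * 1000) = 7 * 277 / (1.7 * 2.5 * 1000) = 0.4562

0.4562


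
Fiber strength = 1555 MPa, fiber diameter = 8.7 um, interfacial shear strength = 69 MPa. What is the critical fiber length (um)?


Lc = sigma_f * d / (2 * tau_i) = 1555 * 8.7 / (2 * 69) = 98.0 um

98.0 um


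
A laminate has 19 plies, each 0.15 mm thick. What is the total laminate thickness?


h = n * t_ply = 19 * 0.15 = 2.85 mm

2.85 mm


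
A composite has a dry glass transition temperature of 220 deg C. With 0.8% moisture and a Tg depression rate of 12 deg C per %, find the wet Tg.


Tg_wet = Tg_dry - k*moisture = 220 - 12*0.8 = 210.4 deg C

210.4 deg C


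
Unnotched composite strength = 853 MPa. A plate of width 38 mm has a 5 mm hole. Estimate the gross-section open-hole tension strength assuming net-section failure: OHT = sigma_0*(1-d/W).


OHT = sigma_0*(1-d/W) = 853*(1-5/38) = 740.8 MPa

740.8 MPa


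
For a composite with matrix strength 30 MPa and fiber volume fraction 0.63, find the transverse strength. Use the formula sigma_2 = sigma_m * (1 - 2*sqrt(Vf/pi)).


factor = 1 - 2*sqrt(0.63/pi) = 0.1044
sigma_2 = 30 * 0.1044 = 3.13 MPa

3.13 MPa


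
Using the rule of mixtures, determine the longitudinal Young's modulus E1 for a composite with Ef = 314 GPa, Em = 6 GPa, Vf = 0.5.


E1 = Ef*Vf + Em*(1-Vf) = 314*0.5 + 6*0.5 = 160.0 GPa

160.0 GPa


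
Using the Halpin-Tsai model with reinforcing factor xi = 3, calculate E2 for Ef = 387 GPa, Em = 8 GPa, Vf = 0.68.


eta = (Ef/Em - 1)/(Ef/Em + xi) = (48.375 - 1)/(48.375 + 3) = 0.9221
E2 = Em*(1+xi*eta*Vf)/(1-eta*Vf) = 61.8 GPa

61.8 GPa


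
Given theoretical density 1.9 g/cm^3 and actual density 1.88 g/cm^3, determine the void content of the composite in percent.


Void% = (rho_theo - rho_actual)/rho_theo * 100 = (1.9 - 1.88)/1.9 * 100 = 1.05%

1.05%


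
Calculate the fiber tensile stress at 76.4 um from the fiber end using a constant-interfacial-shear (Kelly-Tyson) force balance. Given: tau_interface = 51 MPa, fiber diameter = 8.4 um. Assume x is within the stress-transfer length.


Force balance: sigma_f * (pi*d^2/4) = tau * (pi*d) * x  ->  sigma_f = 4 * tau * x / d
sigma_f = 4 * 51 * 76.4 / 8.4 = 1855.4 MPa

1855.4 MPa


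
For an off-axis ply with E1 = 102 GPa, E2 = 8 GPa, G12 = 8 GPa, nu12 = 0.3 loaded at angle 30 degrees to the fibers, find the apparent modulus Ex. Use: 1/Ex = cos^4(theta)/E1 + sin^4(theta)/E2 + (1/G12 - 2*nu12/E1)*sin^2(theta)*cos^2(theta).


cos^4(30) = 0.5625, sin^4(30) = 0.0625, sin^2(30)*cos^2(30) = 0.1875
1/G12 - 2*nu12/E1 = 1/8 - 2*0.3/102 = 0.119118 GPa^-1
1/Ex = 0.5625/102 + 0.0625/8 + 0.119118*0.1875 = 0.0356618 GPa^-1
Ex = 28.04 GPa

28.04 GPa


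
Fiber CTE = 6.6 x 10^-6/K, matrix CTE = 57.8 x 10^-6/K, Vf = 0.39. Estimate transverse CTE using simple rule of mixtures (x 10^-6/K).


alpha_2 = alpha_f*Vf + alpha_m*(1-Vf) = 6.6*0.39 + 57.8*0.61 = 37.8 x 10^-6/K

37.8 x 10^-6/K


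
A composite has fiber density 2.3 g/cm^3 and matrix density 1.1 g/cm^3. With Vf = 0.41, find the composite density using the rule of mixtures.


rho_c = rho_f*Vf + rho_m*(1-Vf) = 2.3*0.41 + 1.1*0.59 = 1.592 g/cm^3

1.592 g/cm^3


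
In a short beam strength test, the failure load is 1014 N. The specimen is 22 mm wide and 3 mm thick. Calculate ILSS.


ILSS = 3F/(4bh) = 3*1014/(4*22*3) = 11.52 MPa

11.52 MPa


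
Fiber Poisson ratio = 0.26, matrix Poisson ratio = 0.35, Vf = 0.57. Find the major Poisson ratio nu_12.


nu_12 = nu_f*Vf + nu_m*(1-Vf) = 0.26*0.57 + 0.35*0.43 = 0.2987

0.2987


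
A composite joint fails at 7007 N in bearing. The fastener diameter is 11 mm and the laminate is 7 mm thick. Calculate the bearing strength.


sigma_br = F/(d*h) = 7007/(11*7) = 91.0 MPa

91.0 MPa


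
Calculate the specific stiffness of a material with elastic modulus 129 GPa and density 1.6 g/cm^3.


Specific stiffness = E/rho = 129/1.6 = 80.6 GPa/(g/cm^3)

80.6 GPa/(g/cm^3)


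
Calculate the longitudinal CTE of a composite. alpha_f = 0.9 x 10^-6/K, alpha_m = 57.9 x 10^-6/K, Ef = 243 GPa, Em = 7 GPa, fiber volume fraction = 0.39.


E1 = Ef*Vf + Em*(1-Vf) = 99.04
alpha_1 = (alpha_f*Ef*Vf + alpha_m*Em*(1-Vf))/E1 = 3.36 x 10^-6/K

3.36 x 10^-6/K


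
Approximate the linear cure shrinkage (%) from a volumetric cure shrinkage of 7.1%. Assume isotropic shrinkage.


Linear shrinkage ≈ vol_shrink/3 = 7.1/3 = 2.367%

2.367%


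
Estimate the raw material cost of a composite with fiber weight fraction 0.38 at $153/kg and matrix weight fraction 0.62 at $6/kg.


Cost = cost_f*Wf + cost_m*Wm = 153*0.38 + 6*0.62 = $61.86/kg

$61.86/kg


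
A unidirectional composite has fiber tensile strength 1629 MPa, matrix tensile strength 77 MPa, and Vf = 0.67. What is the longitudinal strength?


sigma_1 = sigma_f*Vf + sigma_m*(1-Vf) = 1629*0.67 + 77*0.33 = 1116.8 MPa

1116.8 MPa


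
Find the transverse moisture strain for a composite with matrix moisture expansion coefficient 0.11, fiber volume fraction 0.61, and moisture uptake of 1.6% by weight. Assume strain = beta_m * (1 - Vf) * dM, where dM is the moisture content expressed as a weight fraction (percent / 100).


dM = 1.6/100 = 0.016
strain = beta_m * (1-Vf) * dM = 0.11 * 0.39 * 0.016 = 0.0006864

0.0006864


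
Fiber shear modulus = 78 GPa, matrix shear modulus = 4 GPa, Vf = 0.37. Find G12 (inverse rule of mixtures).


1/G12 = Vf/Gf + (1-Vf)/Gm = 0.37/78 + 0.63/4
G12 = 6.16 GPa

6.16 GPa


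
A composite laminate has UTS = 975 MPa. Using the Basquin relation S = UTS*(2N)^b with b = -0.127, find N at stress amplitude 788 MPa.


N = 0.5 * (S/UTS)^(1/b) = 0.5 * (788/975)^(1/-0.127) = 2.6739 cycles

2.6739 cycles


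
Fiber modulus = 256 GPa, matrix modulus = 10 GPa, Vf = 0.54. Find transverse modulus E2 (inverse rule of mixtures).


1/E2 = Vf/Ef + (1-Vf)/Em = 0.54/256 + 0.46/10
E2 = 20.79 GPa

20.79 GPa


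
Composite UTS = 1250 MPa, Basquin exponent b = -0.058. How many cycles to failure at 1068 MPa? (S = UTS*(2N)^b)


N = 0.5 * (S/UTS)^(1/b) = 0.5 * (1068/1250)^(1/-0.058) = 7.5375 cycles

7.5375 cycles


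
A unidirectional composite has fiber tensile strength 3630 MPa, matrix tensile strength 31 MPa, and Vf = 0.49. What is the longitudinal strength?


sigma_1 = sigma_f*Vf + sigma_m*(1-Vf) = 3630*0.49 + 31*0.51 = 1794.5 MPa

1794.5 MPa


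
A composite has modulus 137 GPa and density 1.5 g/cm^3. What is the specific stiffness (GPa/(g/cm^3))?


Specific stiffness = E/rho = 137/1.5 = 91.3 GPa/(g/cm^3)

91.3 GPa/(g/cm^3)


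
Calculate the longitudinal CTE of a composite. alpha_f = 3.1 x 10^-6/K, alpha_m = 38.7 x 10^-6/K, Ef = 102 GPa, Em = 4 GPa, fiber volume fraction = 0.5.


E1 = Ef*Vf + Em*(1-Vf) = 53.0
alpha_1 = (alpha_f*Ef*Vf + alpha_m*Em*(1-Vf))/E1 = 4.44 x 10^-6/K

4.44 x 10^-6/K


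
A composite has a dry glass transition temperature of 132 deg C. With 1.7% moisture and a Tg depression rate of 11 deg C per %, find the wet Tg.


Tg_wet = Tg_dry - k*moisture = 132 - 11*1.7 = 113.3 deg C

113.3 deg C


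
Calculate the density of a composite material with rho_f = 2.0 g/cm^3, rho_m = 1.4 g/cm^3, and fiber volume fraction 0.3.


rho_c = rho_f*Vf + rho_m*(1-Vf) = 2.0*0.3 + 1.4*0.7 = 1.58 g/cm^3

1.58 g/cm^3


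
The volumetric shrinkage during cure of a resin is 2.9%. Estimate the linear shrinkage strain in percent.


Linear shrinkage ≈ vol_shrink/3 = 2.9/3 = 0.967%

0.967%


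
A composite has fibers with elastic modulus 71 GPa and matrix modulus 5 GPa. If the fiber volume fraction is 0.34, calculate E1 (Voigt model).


E1 = Ef*Vf + Em*(1-Vf) = 71*0.34 + 5*0.66 = 27.44 GPa

27.44 GPa


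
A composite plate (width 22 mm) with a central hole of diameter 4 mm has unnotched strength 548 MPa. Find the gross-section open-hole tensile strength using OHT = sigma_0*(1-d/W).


OHT = sigma_0*(1-d/W) = 548*(1-4/22) = 448.4 MPa

448.4 MPa


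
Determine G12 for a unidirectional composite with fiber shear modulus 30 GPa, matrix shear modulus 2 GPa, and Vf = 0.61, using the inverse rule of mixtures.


1/G12 = Vf/Gf + (1-Vf)/Gm = 0.61/30 + 0.39/2
G12 = 4.64 GPa

4.64 GPa


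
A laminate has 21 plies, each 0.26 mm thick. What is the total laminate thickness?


h = n * t_ply = 21 * 0.26 = 5.46 mm

5.46 mm


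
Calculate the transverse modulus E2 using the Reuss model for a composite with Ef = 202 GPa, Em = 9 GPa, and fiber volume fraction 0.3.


1/E2 = Vf/Ef + (1-Vf)/Em = 0.3/202 + 0.7/9
E2 = 12.62 GPa

12.62 GPa


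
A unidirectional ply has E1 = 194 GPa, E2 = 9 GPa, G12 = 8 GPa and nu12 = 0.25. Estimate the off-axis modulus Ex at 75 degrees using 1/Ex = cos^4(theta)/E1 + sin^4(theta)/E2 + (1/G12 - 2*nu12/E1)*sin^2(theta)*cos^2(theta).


cos^4(75) = 0.004487, sin^4(75) = 0.870513, sin^2(75)*cos^2(75) = 0.0625
1/G12 - 2*nu12/E1 = 1/8 - 2*0.25/194 = 0.122423 GPa^-1
1/Ex = 0.004487/194 + 0.870513/9 + 0.122423*0.0625 = 0.1043982 GPa^-1
Ex = 9.58 GPa

9.58 GPa


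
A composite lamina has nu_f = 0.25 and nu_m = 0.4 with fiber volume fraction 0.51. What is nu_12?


nu_12 = nu_f*Vf + nu_m*(1-Vf) = 0.25*0.51 + 0.4*0.49 = 0.3235

0.3235


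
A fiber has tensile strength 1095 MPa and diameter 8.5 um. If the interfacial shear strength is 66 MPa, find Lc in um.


Lc = sigma_f * d / (2 * tau_i) = 1095 * 8.5 / (2 * 66) = 70.5 um

70.5 um


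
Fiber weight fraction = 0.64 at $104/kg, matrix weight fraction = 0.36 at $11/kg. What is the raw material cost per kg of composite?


Cost = cost_f*Wf + cost_m*Wm = 104*0.64 + 11*0.36 = $70.52/kg

$70.52/kg


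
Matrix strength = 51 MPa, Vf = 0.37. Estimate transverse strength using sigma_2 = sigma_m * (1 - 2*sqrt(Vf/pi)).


factor = 1 - 2*sqrt(0.37/pi) = 0.3136
sigma_2 = 51 * 0.3136 = 16.0 MPa

16.0 MPa
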